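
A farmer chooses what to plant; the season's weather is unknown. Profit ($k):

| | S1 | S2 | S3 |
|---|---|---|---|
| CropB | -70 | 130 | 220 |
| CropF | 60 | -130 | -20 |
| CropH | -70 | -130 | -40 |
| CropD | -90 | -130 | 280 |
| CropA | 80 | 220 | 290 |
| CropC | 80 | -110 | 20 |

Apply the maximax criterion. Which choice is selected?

CropA

Row maxima: CropB=220, CropF=60, CropH=-40, CropD=280, CropA=290, CropC=80
Best best-case = 290 → CropA.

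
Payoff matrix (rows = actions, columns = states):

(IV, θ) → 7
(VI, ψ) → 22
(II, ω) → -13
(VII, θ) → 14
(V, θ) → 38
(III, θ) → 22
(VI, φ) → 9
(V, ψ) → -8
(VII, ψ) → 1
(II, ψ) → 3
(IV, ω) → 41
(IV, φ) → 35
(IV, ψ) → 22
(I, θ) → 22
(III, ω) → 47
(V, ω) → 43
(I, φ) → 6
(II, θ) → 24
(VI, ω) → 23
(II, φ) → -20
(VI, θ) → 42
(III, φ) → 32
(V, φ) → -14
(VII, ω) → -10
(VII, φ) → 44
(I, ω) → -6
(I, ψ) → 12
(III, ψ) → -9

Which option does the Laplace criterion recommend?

Row averages: I=8.5, II=-1.5, III=23, IV=26.25, V=14.75, VI=24, VII=12.25
Highest average = 26.25 → IV.

IV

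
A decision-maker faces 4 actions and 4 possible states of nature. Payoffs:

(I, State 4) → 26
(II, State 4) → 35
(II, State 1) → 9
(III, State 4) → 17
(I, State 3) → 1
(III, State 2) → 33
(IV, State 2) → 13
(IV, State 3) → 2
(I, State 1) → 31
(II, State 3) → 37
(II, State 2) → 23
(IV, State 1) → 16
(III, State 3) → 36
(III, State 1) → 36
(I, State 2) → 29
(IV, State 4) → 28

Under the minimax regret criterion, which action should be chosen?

Column bests: State 1=36, State 2=33, State 3=37, State 4=35.
I regrets: 5, 4, 36, 9 → max 36
II regrets: 27, 10, 0, 0 → max 27
III regrets: 0, 0, 1, 18 → max 18
IV regrets: 20, 20, 35, 7 → max 35
Smallest max regret = 18 → III.

III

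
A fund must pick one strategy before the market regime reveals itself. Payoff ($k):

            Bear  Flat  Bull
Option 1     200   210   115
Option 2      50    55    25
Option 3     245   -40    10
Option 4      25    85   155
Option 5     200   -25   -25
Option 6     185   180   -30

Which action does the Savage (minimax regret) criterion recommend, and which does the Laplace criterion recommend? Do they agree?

minimax regret → Option 1; laplace → Option 1 (agree)

Column bests: Bear=245, Flat=210, Bull=155.
Option 1 regrets: 45, 0, 40 → max 45
Option 2 regrets: 195, 155, 130 → max 195
Option 3 regrets: 0, 250, 145 → max 250
Option 4 regrets: 220, 125, 0 → max 220
Option 5 regrets: 45, 235, 180 → max 235
Option 6 regrets: 60, 30, 185 → max 185
Smallest max regret = 45 → Option 1.
Row averages: Option 1=175, Option 2=130/3, Option 3=215/3, Option 4=265/3, Option 5=50, Option 6=335/3
Highest average = 175 → Option 1.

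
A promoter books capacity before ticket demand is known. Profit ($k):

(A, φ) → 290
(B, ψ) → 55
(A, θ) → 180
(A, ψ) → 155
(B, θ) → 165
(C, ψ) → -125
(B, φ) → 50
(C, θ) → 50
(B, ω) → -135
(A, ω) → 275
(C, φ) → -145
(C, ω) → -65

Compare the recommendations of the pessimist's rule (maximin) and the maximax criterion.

maximin → A; maximax → A (agree)

Row minima: A=155, B=-135, C=-145
Best worst-case = 155 → A.
Row maxima: A=290, B=165, C=50
Best best-case = 290 → A.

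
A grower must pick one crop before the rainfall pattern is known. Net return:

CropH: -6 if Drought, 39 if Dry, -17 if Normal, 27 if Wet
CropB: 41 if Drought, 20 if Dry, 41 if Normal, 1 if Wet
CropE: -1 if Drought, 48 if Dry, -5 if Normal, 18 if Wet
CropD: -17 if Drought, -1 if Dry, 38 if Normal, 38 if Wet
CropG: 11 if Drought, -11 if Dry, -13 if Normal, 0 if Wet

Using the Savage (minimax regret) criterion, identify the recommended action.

CropB

Column bests: Drought=41, Dry=48, Normal=41, Wet=38.
CropH regrets: 47, 9, 58, 11 → max 58
CropB regrets: 0, 28, 0, 37 → max 37
CropE regrets: 42, 0, 46, 20 → max 46
CropD regrets: 58, 49, 3, 0 → max 58
CropG regrets: 30, 59, 54, 38 → max 59
Smallest max regret = 37 → CropB.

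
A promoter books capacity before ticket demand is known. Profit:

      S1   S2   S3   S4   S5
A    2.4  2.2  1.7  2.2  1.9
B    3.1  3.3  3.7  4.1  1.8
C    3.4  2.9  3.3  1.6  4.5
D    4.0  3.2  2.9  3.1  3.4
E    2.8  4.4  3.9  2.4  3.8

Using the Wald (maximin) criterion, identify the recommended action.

Row minima: A=1.7, B=1.8, C=1.6, D=2.9, E=2.4
Best worst-case = 2.9 → D.

D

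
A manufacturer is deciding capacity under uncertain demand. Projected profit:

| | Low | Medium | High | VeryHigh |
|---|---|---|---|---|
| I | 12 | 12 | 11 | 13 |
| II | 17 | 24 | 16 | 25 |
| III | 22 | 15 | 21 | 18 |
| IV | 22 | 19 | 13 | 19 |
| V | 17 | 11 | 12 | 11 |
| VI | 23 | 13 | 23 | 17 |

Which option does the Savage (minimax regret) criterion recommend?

Column bests: Low=23, Medium=24, High=23, VeryHigh=25.
I regrets: 11, 12, 12, 12 → max 12
II regrets: 6, 0, 7, 0 → max 7
III regrets: 1, 9, 2, 7 → max 9
IV regrets: 1, 5, 10, 6 → max 10
V regrets: 6, 13, 11, 14 → max 14
VI regrets: 0, 11, 0, 8 → max 11
Smallest max regret = 7 → II.

II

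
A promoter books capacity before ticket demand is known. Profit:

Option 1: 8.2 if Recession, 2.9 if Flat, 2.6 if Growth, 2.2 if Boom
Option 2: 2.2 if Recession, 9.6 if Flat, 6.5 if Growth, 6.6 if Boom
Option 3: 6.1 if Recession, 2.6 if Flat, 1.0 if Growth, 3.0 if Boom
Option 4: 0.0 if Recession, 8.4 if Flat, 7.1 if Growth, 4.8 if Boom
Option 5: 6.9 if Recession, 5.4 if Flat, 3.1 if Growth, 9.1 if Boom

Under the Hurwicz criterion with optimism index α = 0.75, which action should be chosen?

Option 2

Option 1: 0.75·8.2 + 0.25·2.2 = 6.7
Option 2: 0.75·9.6 + 0.25·2.2 = 7.75
Option 3: 0.75·6.1 + 0.25·1.0 = 4.825
Option 4: 0.75·8.4 + 0.25·0.0 = 6.3
Option 5: 0.75·9.1 + 0.25·3.1 = 7.6
Highest Hurwicz score = 7.75 → Option 2.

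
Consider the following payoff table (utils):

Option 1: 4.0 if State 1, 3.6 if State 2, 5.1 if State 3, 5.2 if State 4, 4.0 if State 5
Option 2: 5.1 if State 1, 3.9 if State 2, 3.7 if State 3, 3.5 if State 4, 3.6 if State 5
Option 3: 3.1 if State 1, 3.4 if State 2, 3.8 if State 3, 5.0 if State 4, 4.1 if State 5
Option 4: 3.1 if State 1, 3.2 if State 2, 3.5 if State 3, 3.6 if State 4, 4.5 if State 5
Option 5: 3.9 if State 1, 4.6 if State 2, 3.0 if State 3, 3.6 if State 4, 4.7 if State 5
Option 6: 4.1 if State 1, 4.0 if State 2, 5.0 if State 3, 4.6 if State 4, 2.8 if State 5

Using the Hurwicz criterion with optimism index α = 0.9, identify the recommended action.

Option 1: 0.9·5.2 + 0.1·3.6 = 5.04
Option 2: 0.9·5.1 + 0.1·3.5 = 4.94
Option 3: 0.9·5.0 + 0.1·3.1 = 4.81
Option 4: 0.9·4.5 + 0.1·3.1 = 4.36
Option 5: 0.9·4.7 + 0.1·3.0 = 4.53
Option 6: 0.9·5.0 + 0.1·2.8 = 4.78
Highest Hurwicz score = 5.04 → Option 1.

Option 1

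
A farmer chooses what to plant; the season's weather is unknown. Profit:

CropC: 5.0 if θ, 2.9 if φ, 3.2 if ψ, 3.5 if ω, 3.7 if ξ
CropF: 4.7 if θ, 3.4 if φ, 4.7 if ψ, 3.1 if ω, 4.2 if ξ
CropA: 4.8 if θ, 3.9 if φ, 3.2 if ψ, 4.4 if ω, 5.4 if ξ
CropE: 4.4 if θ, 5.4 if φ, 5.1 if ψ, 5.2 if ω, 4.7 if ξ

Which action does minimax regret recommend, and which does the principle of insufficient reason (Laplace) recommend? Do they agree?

minimax regret → CropE; laplace → CropE (agree)

Column bests: θ=5.0, φ=5.4, ψ=5.1, ω=5.2, ξ=5.4.
CropC regrets: 0.0, 2.5, 1.9, 1.7, 1.7 → max 2.5
CropF regrets: 0.3, 2.0, 0.4, 2.1, 1.2 → max 2.1
CropA regrets: 0.2, 1.5, 1.9, 0.8, 0.0 → max 1.9
CropE regrets: 0.6, 0.0, 0.0, 0.0, 0.7 → max 0.7
Smallest max regret = 0.7 → CropE.
Row averages: CropC=3.66, CropF=4.02, CropA=4.34, CropE=4.96
Highest average = 4.96 → CropE.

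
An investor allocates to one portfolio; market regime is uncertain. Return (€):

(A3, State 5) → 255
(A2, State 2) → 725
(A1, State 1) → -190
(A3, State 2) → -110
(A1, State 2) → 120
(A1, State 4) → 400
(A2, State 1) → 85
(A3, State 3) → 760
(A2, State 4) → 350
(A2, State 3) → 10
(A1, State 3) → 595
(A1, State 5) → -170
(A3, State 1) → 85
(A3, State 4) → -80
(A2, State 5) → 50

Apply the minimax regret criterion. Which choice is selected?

A1

Column bests: State 1=85, State 2=725, State 3=760, State 4=400, State 5=255.
A1 regrets: 275, 605, 165, 0, 425 → max 605
A2 regrets: 0, 0, 750, 50, 205 → max 750
A3 regrets: 0, 835, 0, 480, 0 → max 835
Smallest max regret = 605 → A1.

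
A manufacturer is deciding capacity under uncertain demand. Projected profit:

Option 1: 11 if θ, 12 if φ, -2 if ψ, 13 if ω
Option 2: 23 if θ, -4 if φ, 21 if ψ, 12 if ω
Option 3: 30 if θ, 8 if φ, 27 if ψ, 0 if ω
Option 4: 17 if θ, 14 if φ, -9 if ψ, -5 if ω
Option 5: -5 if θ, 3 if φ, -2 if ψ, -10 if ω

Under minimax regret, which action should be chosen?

Column bests: θ=30, φ=14, ψ=27, ω=13.
Option 1 regrets: 19, 2, 29, 0 → max 29
Option 2 regrets: 7, 18, 6, 1 → max 18
Option 3 regrets: 0, 6, 0, 13 → max 13
Option 4 regrets: 13, 0, 36, 18 → max 36
Option 5 regrets: 35, 11, 29, 23 → max 35
Smallest max regret = 13 → Option 3.

Option 3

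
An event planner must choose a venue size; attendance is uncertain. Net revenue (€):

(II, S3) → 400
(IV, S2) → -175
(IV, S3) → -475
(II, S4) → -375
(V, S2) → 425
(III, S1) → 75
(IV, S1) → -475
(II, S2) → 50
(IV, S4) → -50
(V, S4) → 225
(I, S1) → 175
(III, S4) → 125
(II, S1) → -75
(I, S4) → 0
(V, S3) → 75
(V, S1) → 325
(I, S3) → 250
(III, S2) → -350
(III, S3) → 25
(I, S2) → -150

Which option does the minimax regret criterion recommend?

V

Column bests: S1=325, S2=425, S3=400, S4=225.
I regrets: 150, 575, 150, 225 → max 575
II regrets: 400, 375, 0, 600 → max 600
III regrets: 250, 775, 375, 100 → max 775
IV regrets: 800, 600, 875, 275 → max 875
V regrets: 0, 0, 325, 0 → max 325
Smallest max regret = 325 → V.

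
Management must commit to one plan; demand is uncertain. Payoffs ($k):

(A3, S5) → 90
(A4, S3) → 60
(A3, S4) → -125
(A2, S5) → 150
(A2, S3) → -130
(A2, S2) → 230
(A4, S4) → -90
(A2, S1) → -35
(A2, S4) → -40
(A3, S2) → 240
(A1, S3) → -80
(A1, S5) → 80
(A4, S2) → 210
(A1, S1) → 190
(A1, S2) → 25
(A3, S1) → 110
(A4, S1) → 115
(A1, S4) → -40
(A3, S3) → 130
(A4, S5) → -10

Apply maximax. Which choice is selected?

A3

Row maxima: A1=190, A2=230, A3=240, A4=210
Best best-case = 240 → A3.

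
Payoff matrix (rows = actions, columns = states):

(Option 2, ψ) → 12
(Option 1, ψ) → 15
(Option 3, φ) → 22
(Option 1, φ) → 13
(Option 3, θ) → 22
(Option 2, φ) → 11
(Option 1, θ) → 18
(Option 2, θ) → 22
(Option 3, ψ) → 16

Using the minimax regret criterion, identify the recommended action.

Column bests: θ=22, φ=22, ψ=16.
Option 1 regrets: 4, 9, 1 → max 9
Option 2 regrets: 0, 11, 4 → max 11
Option 3 regrets: 0, 0, 0 → max 0
Smallest max regret = 0 → Option 3.

Option 3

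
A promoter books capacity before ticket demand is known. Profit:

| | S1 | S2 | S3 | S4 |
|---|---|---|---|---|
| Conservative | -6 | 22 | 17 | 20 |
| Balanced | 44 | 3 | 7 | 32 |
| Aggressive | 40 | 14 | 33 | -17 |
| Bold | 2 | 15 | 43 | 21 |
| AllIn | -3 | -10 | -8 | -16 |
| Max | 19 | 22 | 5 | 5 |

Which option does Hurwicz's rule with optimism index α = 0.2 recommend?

Balanced

Conservative: 0.2·22 + 0.8·(-6) = -0.4
Balanced: 0.2·44 + 0.8·3 = 11.2
Aggressive: 0.2·40 + 0.8·(-17) = -5.6
Bold: 0.2·43 + 0.8·2 = 10.2
AllIn: 0.2·(-3) + 0.8·(-16) = -13.4
Max: 0.2·22 + 0.8·5 = 8.4
Highest Hurwicz score = 11.2 → Balanced.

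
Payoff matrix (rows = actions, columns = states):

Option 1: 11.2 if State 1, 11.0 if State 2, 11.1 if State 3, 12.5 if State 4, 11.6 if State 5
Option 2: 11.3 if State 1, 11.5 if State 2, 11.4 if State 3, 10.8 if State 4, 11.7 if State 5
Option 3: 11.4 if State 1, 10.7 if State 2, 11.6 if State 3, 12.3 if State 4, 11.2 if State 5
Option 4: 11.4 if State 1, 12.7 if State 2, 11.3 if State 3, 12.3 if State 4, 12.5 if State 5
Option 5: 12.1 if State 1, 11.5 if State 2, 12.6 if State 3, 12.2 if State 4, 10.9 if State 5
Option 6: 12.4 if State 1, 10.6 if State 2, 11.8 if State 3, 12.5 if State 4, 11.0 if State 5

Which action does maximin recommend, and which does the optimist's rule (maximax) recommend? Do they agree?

Row minima: Option 1=11.0, Option 2=10.8, Option 3=10.7, Option 4=11.3, Option 5=10.9, Option 6=10.6
Best worst-case = 11.3 → Option 4.
Row maxima: Option 1=12.5, Option 2=11.7, Option 3=12.3, Option 4=12.7, Option 5=12.6, Option 6=12.5
Best best-case = 12.7 → Option 4.

maximin → Option 4; maximax → Option 4 (agree)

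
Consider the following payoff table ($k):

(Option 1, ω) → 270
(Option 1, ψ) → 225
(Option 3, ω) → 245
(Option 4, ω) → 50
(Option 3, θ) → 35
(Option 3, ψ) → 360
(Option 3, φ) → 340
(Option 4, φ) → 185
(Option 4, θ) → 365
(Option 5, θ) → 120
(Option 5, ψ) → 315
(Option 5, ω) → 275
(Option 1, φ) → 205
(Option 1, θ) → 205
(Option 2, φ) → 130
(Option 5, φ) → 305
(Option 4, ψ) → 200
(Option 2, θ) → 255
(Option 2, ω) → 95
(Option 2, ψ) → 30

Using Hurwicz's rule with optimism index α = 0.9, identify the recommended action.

Option 1: 0.9·270 + 0.1·205 = 263.5
Option 2: 0.9·255 + 0.1·30 = 232.5
Option 3: 0.9·360 + 0.1·35 = 327.5
Option 4: 0.9·365 + 0.1·50 = 333.5
Option 5: 0.9·315 + 0.1·120 = 295.5
Highest Hurwicz score = 333.5 → Option 4.

Option 4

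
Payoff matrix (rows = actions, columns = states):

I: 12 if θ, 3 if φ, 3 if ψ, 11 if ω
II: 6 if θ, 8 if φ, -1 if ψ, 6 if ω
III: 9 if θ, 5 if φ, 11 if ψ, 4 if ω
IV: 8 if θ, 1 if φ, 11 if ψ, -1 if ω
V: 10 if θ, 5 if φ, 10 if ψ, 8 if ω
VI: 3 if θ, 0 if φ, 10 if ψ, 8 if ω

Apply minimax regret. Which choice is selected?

V

Column bests: θ=12, φ=8, ψ=11, ω=11.
I regrets: 0, 5, 8, 0 → max 8
II regrets: 6, 0, 12, 5 → max 12
III regrets: 3, 3, 0, 7 → max 7
IV regrets: 4, 7, 0, 12 → max 12
V regrets: 2, 3, 1, 3 → max 3
VI regrets: 9, 8, 1, 3 → max 9
Smallest max regret = 3 → V.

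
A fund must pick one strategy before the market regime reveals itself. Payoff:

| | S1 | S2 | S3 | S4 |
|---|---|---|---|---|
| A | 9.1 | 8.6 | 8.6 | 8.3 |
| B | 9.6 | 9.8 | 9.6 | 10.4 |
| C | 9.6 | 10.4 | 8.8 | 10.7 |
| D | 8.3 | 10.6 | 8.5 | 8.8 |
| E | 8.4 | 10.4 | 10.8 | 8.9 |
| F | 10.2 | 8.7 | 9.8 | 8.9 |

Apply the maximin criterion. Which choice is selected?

Row minima: A=8.3, B=9.6, C=8.8, D=8.3, E=8.4, F=8.7
Best worst-case = 9.6 → B.

B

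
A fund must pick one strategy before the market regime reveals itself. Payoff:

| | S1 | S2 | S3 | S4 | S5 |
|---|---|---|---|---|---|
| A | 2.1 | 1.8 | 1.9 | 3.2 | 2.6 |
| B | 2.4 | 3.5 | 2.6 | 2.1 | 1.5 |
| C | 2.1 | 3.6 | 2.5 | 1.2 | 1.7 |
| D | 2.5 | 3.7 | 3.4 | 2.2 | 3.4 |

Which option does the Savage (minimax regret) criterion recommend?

D

Column bests: S1=2.5, S2=3.7, S3=3.4, S4=3.2, S5=3.4.
A regrets: 0.4, 1.9, 1.5, 0.0, 0.8 → max 1.9
B regrets: 0.1, 0.2, 0.8, 1.1, 1.9 → max 1.9
C regrets: 0.4, 0.1, 0.9, 2.0, 1.7 → max 2.0
D regrets: 0.0, 0.0, 0.0, 1.0, 0.0 → max 1.0
Smallest max regret = 1.0 → D.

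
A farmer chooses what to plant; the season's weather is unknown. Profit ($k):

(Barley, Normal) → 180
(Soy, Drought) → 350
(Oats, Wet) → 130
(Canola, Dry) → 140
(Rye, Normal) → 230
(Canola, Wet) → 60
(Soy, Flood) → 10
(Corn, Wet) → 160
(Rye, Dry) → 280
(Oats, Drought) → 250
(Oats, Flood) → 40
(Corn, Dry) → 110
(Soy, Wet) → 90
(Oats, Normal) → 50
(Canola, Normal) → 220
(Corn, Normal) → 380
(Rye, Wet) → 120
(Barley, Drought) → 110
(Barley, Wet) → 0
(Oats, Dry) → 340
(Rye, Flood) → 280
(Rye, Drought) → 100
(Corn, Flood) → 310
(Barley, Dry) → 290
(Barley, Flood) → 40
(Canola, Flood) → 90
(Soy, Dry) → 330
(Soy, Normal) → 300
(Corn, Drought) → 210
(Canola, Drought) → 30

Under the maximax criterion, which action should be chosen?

Corn

Row maxima: Corn=380, Soy=350, Oats=340, Barley=290, Rye=280, Canola=220
Best best-case = 380 → Corn.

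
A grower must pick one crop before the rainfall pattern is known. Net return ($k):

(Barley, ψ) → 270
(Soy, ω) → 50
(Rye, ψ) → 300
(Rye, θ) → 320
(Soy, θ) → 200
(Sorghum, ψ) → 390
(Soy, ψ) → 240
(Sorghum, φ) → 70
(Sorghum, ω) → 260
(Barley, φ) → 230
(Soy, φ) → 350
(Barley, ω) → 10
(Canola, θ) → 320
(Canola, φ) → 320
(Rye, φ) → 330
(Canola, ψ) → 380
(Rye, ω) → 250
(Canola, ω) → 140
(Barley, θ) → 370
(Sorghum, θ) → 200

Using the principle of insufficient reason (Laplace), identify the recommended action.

Row averages: Canola=290, Sorghum=230, Rye=300, Soy=210, Barley=220
Highest average = 300 → Rye.

Rye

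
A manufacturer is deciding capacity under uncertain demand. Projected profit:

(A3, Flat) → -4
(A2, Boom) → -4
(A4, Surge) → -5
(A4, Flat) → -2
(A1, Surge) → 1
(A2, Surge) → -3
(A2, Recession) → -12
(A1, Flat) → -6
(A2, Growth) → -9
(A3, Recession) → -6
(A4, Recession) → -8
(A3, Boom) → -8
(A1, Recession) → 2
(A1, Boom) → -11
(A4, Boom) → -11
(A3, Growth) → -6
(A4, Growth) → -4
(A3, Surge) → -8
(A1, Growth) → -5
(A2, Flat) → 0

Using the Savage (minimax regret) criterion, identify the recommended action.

A1

Column bests: Recession=2, Flat=0, Growth=-4, Boom=-4, Surge=1.
A1 regrets: 0, 6, 1, 7, 0 → max 7
A2 regrets: 14, 0, 5, 0, 4 → max 14
A3 regrets: 8, 4, 2, 4, 9 → max 9
A4 regrets: 10, 2, 0, 7, 6 → max 10
Smallest max regret = 7 → A1.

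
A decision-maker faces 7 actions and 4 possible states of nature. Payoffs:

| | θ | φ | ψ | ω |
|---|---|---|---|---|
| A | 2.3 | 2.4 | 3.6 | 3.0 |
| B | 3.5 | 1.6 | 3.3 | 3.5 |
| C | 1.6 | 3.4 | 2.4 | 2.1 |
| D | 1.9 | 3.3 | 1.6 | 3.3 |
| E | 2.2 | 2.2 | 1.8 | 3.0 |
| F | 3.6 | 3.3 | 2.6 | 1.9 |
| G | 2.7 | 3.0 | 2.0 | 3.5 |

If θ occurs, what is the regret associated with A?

1.3

Best payoff under θ is 3.6.
Regret = 3.6 − 2.3 = 1.3.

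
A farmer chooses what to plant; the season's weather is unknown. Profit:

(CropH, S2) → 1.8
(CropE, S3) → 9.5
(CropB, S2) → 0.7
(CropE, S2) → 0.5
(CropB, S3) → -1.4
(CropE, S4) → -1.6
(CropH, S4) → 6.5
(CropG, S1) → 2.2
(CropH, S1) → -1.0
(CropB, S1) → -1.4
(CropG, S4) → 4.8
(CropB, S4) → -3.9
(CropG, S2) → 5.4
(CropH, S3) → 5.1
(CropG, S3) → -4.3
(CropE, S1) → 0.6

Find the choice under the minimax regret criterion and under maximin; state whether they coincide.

minimax regret → CropH; maximin → CropH (agree)

Column bests: S1=2.2, S2=5.4, S3=9.5, S4=6.5.
CropB regrets: 3.6, 4.7, 10.9, 10.4 → max 10.9
CropH regrets: 3.2, 3.6, 4.4, 0.0 → max 4.4
CropG regrets: 0.0, 0.0, 13.8, 1.7 → max 13.8
CropE regrets: 1.6, 4.9, 0.0, 8.1 → max 8.1
Smallest max regret = 4.4 → CropH.
Row minima: CropB=-3.9, CropH=-1.0, CropG=-4.3, CropE=-1.6
Best worst-case = -1.0 → CropH.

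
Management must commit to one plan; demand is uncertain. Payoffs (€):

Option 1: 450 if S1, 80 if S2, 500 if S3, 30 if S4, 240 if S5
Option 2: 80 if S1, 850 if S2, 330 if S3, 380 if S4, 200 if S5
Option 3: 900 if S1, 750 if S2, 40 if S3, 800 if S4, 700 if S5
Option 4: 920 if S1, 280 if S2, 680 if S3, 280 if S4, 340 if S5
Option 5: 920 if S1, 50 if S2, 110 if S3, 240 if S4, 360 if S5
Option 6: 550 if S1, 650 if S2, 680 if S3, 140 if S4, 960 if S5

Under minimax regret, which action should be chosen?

Option 4

Column bests: S1=920, S2=850, S3=680, S4=800, S5=960.
Option 1 regrets: 470, 770, 180, 770, 720 → max 770
Option 2 regrets: 840, 0, 350, 420, 760 → max 840
Option 3 regrets: 20, 100, 640, 0, 260 → max 640
Option 4 regrets: 0, 570, 0, 520, 620 → max 620
Option 5 regrets: 0, 800, 570, 560, 600 → max 800
Option 6 regrets: 370, 200, 0, 660, 0 → max 660
Smallest max regret = 620 → Option 4.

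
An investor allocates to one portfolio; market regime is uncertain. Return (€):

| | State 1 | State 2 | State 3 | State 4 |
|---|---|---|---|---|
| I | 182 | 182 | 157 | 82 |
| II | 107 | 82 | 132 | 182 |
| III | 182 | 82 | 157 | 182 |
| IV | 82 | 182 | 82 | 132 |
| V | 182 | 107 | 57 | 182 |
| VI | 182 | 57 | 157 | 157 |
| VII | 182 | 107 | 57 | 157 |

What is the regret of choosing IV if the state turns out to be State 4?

50

Best payoff under State 4 is 182.
Regret = 182 − 132 = 50.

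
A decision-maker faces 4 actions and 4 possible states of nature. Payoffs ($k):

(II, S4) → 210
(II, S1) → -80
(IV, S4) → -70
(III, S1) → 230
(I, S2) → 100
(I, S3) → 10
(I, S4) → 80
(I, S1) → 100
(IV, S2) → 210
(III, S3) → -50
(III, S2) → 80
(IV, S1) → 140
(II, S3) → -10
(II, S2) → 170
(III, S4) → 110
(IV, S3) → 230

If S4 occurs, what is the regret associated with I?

130

Best payoff under S4 is 210.
Regret = 210 − 80 = 130.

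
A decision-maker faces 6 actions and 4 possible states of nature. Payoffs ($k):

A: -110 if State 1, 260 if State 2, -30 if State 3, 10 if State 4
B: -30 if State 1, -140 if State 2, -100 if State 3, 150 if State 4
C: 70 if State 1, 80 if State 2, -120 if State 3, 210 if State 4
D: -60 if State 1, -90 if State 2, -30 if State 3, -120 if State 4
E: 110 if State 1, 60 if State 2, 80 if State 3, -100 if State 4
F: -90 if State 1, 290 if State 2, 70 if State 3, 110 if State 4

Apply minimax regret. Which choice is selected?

F

Column bests: State 1=110, State 2=290, State 3=80, State 4=210.
A regrets: 220, 30, 110, 200 → max 220
B regrets: 140, 430, 180, 60 → max 430
C regrets: 40, 210, 200, 0 → max 210
D regrets: 170, 380, 110, 330 → max 380
E regrets: 0, 230, 0, 310 → max 310
F regrets: 200, 0, 10, 100 → max 200
Smallest max regret = 200 → F.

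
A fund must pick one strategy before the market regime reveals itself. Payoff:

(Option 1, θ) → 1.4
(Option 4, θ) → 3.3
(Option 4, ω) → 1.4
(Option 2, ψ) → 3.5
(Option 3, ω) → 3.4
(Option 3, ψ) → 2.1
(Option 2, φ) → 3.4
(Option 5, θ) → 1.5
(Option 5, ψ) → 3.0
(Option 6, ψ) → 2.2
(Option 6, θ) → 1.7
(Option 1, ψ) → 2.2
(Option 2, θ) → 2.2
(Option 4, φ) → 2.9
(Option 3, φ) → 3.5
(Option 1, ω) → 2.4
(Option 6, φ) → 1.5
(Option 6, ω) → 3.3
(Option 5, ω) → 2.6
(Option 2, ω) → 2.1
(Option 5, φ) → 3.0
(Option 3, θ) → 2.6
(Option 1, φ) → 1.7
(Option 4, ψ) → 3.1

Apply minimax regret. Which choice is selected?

Column bests: θ=3.3, φ=3.5, ψ=3.5, ω=3.4.
Option 1 regrets: 1.9, 1.8, 1.3, 1.0 → max 1.9
Option 2 regrets: 1.1, 0.1, 0.0, 1.3 → max 1.3
Option 3 regrets: 0.7, 0.0, 1.4, 0.0 → max 1.4
Option 4 regrets: 0.0, 0.6, 0.4, 2.0 → max 2.0
Option 5 regrets: 1.8, 0.5, 0.5, 0.8 → max 1.8
Option 6 regrets: 1.6, 2.0, 1.3, 0.1 → max 2.0
Smallest max regret = 1.3 → Option 2.

Option 2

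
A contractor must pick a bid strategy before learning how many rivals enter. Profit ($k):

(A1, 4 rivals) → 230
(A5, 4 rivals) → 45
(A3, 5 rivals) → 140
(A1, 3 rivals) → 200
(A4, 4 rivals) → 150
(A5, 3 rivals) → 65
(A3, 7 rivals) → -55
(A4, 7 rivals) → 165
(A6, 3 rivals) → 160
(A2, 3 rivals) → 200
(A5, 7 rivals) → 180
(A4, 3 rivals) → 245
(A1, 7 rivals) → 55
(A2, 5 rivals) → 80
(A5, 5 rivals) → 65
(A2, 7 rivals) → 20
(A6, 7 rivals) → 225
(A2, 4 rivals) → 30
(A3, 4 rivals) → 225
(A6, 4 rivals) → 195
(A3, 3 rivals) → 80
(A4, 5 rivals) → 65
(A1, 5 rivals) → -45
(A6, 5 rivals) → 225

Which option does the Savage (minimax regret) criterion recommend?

Column bests: 3 rivals=245, 4 rivals=230, 5 rivals=225, 7 rivals=225.
A1 regrets: 45, 0, 270, 170 → max 270
A2 regrets: 45, 200, 145, 205 → max 205
A3 regrets: 165, 5, 85, 280 → max 280
A4 regrets: 0, 80, 160, 60 → max 160
A5 regrets: 180, 185, 160, 45 → max 185
A6 regrets: 85, 35, 0, 0 → max 85
Smallest max regret = 85 → A6.

A6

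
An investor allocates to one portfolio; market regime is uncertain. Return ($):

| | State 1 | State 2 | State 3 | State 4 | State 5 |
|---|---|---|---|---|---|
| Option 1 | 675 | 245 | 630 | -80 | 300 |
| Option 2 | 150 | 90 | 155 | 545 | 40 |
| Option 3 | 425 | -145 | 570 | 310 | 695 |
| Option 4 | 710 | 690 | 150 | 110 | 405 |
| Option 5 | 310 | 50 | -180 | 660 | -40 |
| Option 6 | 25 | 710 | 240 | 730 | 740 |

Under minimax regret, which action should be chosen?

Option 4

Column bests: State 1=710, State 2=710, State 3=630, State 4=730, State 5=740.
Option 1 regrets: 35, 465, 0, 810, 440 → max 810
Option 2 regrets: 560, 620, 475, 185, 700 → max 700
Option 3 regrets: 285, 855, 60, 420, 45 → max 855
Option 4 regrets: 0, 20, 480, 620, 335 → max 620
Option 5 regrets: 400, 660, 810, 70, 780 → max 810
Option 6 regrets: 685, 0, 390, 0, 0 → max 685
Smallest max regret = 620 → Option 4.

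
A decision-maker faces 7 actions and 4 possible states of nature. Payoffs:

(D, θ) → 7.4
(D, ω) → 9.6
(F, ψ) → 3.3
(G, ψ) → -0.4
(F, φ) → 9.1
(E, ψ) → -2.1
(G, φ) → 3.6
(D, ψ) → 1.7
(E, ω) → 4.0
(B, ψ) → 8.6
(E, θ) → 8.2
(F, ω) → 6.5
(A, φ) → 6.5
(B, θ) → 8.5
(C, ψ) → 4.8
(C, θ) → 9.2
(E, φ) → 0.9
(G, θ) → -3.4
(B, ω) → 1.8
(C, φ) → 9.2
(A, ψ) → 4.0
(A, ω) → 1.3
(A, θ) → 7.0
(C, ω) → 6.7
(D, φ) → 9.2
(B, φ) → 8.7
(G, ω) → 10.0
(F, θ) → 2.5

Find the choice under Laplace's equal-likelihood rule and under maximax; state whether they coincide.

Row averages: A=4.7, B=6.9, C=7.475, D=6.975, E=2.75, F=5.35, G=2.45
Highest average = 7.475 → C.
Row maxima: A=7.0, B=8.7, C=9.2, D=9.6, E=8.2, F=9.1, G=10.0
Best best-case = 10.0 → G.

laplace → C; maximax → G (disagree)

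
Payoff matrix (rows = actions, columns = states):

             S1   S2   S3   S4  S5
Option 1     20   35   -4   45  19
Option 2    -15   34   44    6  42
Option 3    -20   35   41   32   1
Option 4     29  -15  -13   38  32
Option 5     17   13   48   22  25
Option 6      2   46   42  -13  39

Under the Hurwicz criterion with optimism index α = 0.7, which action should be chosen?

Option 1: 0.7·45 + 0.3·(-4) = 30.3
Option 2: 0.7·44 + 0.3·(-15) = 26.3
Option 3: 0.7·41 + 0.3·(-20) = 22.7
Option 4: 0.7·38 + 0.3·(-15) = 22.1
Option 5: 0.7·48 + 0.3·13 = 37.5
Option 6: 0.7·46 + 0.3·(-13) = 28.3
Highest Hurwicz score = 37.5 → Option 5.

Option 5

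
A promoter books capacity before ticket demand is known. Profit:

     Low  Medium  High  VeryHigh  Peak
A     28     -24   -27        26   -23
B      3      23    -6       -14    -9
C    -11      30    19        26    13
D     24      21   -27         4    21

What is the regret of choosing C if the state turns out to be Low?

39

Best payoff under Low is 28.
Regret = 28 − (-11) = 39.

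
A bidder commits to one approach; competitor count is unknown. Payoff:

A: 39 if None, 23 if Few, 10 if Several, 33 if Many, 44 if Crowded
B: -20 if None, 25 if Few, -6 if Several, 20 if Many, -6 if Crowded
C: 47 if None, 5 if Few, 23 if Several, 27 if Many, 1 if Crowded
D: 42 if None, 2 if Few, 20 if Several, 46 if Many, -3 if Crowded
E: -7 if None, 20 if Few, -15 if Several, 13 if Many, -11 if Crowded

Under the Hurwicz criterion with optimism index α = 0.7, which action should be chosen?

A

A: 0.7·44 + 0.3·10 = 33.8
B: 0.7·25 + 0.3·(-20) = 11.5
C: 0.7·47 + 0.3·1 = 33.2
D: 0.7·46 + 0.3·(-3) = 31.3
E: 0.7·20 + 0.3·(-15) = 9.5
Highest Hurwicz score = 33.8 → A.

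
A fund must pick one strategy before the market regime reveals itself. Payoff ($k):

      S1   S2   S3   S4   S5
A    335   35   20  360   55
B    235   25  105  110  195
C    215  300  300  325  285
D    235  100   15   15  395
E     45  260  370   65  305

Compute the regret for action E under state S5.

90

Best payoff under S5 is 395.
Regret = 395 − 305 = 90.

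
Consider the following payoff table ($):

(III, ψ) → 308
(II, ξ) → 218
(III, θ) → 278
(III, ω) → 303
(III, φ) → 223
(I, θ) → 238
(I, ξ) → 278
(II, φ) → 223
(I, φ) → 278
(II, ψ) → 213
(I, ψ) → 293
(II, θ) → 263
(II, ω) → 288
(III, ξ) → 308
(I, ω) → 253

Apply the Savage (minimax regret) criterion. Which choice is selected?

Column bests: θ=278, φ=278, ψ=308, ω=303, ξ=308.
I regrets: 40, 0, 15, 50, 30 → max 50
II regrets: 15, 55, 95, 15, 90 → max 95
III regrets: 0, 55, 0, 0, 0 → max 55
Smallest max regret = 50 → I.

I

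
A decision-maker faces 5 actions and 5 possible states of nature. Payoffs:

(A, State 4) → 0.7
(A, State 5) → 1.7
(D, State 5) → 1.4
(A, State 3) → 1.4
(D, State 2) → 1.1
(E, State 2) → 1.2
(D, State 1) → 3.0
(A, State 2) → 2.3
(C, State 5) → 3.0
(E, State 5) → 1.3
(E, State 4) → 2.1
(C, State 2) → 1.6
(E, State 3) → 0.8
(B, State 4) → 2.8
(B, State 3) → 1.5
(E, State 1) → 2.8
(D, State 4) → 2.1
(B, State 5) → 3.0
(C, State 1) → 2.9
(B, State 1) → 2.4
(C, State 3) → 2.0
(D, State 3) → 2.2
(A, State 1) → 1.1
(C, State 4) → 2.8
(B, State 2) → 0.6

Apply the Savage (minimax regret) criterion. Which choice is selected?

C

Column bests: State 1=3.0, State 2=2.3, State 3=2.2, State 4=2.8, State 5=3.0.
A regrets: 1.9, 0.0, 0.8, 2.1, 1.3 → max 2.1
B regrets: 0.6, 1.7, 0.7, 0.0, 0.0 → max 1.7
C regrets: 0.1, 0.7, 0.2, 0.0, 0.0 → max 0.7
D regrets: 0.0, 1.2, 0.0, 0.7, 1.6 → max 1.6
E regrets: 0.2, 1.1, 1.4, 0.7, 1.7 → max 1.7
Smallest max regret = 0.7 → C.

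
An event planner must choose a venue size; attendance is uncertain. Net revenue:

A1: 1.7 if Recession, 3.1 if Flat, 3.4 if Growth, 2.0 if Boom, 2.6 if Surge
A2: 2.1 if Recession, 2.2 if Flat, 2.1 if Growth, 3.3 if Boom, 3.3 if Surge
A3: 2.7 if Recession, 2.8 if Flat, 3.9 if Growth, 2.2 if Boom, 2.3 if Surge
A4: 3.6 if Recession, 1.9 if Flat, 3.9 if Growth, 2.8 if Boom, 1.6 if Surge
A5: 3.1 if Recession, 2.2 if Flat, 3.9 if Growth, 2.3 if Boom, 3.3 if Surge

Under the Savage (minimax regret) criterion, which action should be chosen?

Column bests: Recession=3.6, Flat=3.1, Growth=3.9, Boom=3.3, Surge=3.3.
A1 regrets: 1.9, 0.0, 0.5, 1.3, 0.7 → max 1.9
A2 regrets: 1.5, 0.9, 1.8, 0.0, 0.0 → max 1.8
A3 regrets: 0.9, 0.3, 0.0, 1.1, 1.0 → max 1.1
A4 regrets: 0.0, 1.2, 0.0, 0.5, 1.7 → max 1.7
A5 regrets: 0.5, 0.9, 0.0, 1.0, 0.0 → max 1.0
Smallest max regret = 1.0 → A5.

A5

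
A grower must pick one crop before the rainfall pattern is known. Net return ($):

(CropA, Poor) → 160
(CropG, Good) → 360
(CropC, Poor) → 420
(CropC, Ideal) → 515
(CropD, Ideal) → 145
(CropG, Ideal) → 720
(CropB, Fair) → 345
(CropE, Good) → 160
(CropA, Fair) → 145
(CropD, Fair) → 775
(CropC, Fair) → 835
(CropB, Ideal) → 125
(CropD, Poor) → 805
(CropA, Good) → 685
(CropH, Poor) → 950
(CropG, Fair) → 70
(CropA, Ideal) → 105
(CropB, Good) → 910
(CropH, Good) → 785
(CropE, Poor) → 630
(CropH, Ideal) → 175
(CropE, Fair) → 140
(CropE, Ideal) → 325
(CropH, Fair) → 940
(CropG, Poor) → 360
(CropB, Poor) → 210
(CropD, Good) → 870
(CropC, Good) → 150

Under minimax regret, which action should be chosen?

Column bests: Poor=950, Fair=940, Good=910, Ideal=720.
CropE regrets: 320, 800, 750, 395 → max 800
CropA regrets: 790, 795, 225, 615 → max 795
CropB regrets: 740, 595, 0, 595 → max 740
CropH regrets: 0, 0, 125, 545 → max 545
CropD regrets: 145, 165, 40, 575 → max 575
CropC regrets: 530, 105, 760, 205 → max 760
CropG regrets: 590, 870, 550, 0 → max 870
Smallest max regret = 545 → CropH.

CropH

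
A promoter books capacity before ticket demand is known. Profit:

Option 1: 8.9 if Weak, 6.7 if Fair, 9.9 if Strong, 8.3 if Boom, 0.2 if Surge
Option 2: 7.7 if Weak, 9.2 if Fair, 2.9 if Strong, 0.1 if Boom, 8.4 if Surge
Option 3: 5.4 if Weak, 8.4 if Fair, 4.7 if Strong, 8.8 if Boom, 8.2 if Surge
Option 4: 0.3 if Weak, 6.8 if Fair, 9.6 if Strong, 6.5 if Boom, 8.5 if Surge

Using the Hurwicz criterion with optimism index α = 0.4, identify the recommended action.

Option 1: 0.4·9.9 + 0.6·0.2 = 4.08
Option 2: 0.4·9.2 + 0.6·0.1 = 3.74
Option 3: 0.4·8.8 + 0.6·4.7 = 6.34
Option 4: 0.4·9.6 + 0.6·0.3 = 4.02
Highest Hurwicz score = 6.34 → Option 3.

Option 3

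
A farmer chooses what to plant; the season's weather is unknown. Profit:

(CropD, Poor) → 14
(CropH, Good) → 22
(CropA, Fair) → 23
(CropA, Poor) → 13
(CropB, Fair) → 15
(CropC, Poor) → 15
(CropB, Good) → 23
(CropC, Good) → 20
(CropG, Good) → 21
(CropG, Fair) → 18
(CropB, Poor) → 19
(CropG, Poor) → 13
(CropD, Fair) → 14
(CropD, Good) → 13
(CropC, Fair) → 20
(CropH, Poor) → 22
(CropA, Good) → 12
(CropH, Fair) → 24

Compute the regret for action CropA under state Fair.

1

Best payoff under Fair is 24.
Regret = 24 − 23 = 1.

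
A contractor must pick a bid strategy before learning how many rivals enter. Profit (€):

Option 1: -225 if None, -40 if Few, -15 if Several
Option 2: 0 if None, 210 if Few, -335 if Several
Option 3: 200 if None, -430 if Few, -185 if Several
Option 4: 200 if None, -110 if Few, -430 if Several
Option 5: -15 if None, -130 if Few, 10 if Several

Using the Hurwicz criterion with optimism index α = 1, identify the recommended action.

Option 1: 1·(-15) + 0·(-225) = -15
Option 2: 1·210 + 0·(-335) = 210
Option 3: 1·200 + 0·(-430) = 200
Option 4: 1·200 + 0·(-430) = 200
Option 5: 1·10 + 0·(-130) = 10
Highest Hurwicz score = 210 → Option 2.

Option 2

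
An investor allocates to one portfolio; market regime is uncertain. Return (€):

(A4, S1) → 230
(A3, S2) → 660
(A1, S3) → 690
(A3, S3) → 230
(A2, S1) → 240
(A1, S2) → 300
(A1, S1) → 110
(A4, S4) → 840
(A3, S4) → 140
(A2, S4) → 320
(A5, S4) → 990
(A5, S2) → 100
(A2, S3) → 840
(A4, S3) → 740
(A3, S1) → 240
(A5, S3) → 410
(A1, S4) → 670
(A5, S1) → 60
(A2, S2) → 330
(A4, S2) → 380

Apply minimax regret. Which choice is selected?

Column bests: S1=240, S2=660, S3=840, S4=990.
A1 regrets: 130, 360, 150, 320 → max 360
A2 regrets: 0, 330, 0, 670 → max 670
A3 regrets: 0, 0, 610, 850 → max 850
A4 regrets: 10, 280, 100, 150 → max 280
A5 regrets: 180, 560, 430, 0 → max 560
Smallest max regret = 280 → A4.

A4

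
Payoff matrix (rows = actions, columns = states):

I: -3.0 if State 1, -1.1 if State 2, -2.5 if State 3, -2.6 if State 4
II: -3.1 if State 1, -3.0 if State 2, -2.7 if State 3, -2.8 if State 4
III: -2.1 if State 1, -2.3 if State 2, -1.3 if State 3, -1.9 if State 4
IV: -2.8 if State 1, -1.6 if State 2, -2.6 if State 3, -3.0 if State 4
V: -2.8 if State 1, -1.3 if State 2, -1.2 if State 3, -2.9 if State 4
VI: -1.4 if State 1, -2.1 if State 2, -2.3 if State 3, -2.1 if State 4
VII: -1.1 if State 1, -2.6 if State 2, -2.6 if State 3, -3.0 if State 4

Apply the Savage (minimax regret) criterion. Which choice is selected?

Column bests: State 1=-1.1, State 2=-1.1, State 3=-1.2, State 4=-1.9.
I regrets: 1.9, 0.0, 1.3, 0.7 → max 1.9
II regrets: 2.0, 1.9, 1.5, 0.9 → max 2.0
III regrets: 1.0, 1.2, 0.1, 0.0 → max 1.2
IV regrets: 1.7, 0.5, 1.4, 1.1 → max 1.7
V regrets: 1.7, 0.2, 0.0, 1.0 → max 1.7
VI regrets: 0.3, 1.0, 1.1, 0.2 → max 1.1
VII regrets: 0.0, 1.5, 1.4, 1.1 → max 1.5
Smallest max regret = 1.1 → VI.

VI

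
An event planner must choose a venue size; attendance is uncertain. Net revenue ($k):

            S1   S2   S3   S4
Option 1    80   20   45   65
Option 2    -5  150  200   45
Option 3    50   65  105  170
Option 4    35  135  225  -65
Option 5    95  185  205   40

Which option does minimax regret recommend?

Column bests: S1=95, S2=185, S3=225, S4=170.
Option 1 regrets: 15, 165, 180, 105 → max 180
Option 2 regrets: 100, 35, 25, 125 → max 125
Option 3 regrets: 45, 120, 120, 0 → max 120
Option 4 regrets: 60, 50, 0, 235 → max 235
Option 5 regrets: 0, 0, 20, 130 → max 130
Smallest max regret = 120 → Option 3.

Option 3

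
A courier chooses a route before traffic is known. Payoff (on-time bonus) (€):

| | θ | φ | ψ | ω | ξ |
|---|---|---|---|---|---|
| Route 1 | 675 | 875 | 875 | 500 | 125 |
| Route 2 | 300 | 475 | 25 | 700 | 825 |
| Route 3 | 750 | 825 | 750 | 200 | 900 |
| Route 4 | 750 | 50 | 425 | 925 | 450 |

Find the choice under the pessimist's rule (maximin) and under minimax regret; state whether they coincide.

Row minima: Route 1=125, Route 2=25, Route 3=200, Route 4=50
Best worst-case = 200 → Route 3.
Column bests: θ=750, φ=875, ψ=875, ω=925, ξ=900.
Route 1 regrets: 75, 0, 0, 425, 775 → max 775
Route 2 regrets: 450, 400, 850, 225, 75 → max 850
Route 3 regrets: 0, 50, 125, 725, 0 → max 725
Route 4 regrets: 0, 825, 450, 0, 450 → max 825
Smallest max regret = 725 → Route 3.

maximin → Route 3; minimax regret → Route 3 (agree)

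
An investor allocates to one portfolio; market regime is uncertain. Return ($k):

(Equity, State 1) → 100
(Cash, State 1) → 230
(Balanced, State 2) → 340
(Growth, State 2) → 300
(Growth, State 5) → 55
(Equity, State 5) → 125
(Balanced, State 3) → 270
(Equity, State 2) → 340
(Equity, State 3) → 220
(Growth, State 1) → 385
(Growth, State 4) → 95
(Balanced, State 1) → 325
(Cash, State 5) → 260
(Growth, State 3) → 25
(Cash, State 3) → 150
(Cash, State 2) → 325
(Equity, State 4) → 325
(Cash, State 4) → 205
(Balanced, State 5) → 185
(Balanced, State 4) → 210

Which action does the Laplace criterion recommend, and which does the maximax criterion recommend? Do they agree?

Row averages: Cash=234, Growth=172, Equity=222, Balanced=266
Highest average = 266 → Balanced.
Row maxima: Cash=325, Growth=385, Equity=340, Balanced=340
Best best-case = 385 → Growth.

laplace → Balanced; maximax → Growth (disagree)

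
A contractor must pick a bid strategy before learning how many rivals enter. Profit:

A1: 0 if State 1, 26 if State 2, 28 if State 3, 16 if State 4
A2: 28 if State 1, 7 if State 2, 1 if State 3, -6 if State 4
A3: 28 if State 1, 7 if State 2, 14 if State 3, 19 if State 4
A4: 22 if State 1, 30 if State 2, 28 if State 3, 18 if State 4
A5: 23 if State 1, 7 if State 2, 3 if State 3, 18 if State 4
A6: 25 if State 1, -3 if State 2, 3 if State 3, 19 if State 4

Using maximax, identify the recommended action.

A4

Row maxima: A1=28, A2=28, A3=28, A4=30, A5=23, A6=25
Best best-case = 30 → A4.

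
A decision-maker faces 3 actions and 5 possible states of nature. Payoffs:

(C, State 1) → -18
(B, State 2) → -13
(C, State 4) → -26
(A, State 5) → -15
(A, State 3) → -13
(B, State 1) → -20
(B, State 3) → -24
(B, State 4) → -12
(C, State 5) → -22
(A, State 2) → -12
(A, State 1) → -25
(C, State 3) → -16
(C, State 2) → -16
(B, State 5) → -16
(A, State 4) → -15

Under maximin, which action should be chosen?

B

Row minima: A=-25, B=-24, C=-26
Best worst-case = -24 → B.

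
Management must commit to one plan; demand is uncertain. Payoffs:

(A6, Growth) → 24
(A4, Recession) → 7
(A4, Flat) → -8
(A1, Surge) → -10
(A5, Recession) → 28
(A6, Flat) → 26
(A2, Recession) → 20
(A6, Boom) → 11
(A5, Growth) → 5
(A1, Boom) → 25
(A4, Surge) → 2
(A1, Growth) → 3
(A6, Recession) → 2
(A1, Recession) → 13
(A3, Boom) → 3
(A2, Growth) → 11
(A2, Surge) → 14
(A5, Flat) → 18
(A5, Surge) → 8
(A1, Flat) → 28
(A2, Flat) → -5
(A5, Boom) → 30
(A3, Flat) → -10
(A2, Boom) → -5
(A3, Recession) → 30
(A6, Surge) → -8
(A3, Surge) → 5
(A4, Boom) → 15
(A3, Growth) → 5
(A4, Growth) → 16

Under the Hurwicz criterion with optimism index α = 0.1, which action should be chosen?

A1: 0.1·28 + 0.9·(-10) = -6.2
A2: 0.1·20 + 0.9·(-5) = -2.5
A3: 0.1·30 + 0.9·(-10) = -6
A4: 0.1·16 + 0.9·(-8) = -5.6
A5: 0.1·30 + 0.9·5 = 7.5
A6: 0.1·26 + 0.9·(-8) = -4.6
Highest Hurwicz score = 7.5 → A5.

A5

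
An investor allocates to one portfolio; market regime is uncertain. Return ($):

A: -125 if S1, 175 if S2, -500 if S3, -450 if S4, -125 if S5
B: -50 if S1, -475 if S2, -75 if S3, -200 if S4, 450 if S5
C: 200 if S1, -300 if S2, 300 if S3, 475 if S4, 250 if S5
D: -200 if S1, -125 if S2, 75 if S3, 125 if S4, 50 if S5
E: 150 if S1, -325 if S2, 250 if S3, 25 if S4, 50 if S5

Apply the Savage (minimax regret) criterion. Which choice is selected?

Column bests: S1=200, S2=175, S3=300, S4=475, S5=450.
A regrets: 325, 0, 800, 925, 575 → max 925
B regrets: 250, 650, 375, 675, 0 → max 675
C regrets: 0, 475, 0, 0, 200 → max 475
D regrets: 400, 300, 225, 350, 400 → max 400
E regrets: 50, 500, 50, 450, 400 → max 500
Smallest max regret = 400 → D.

D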